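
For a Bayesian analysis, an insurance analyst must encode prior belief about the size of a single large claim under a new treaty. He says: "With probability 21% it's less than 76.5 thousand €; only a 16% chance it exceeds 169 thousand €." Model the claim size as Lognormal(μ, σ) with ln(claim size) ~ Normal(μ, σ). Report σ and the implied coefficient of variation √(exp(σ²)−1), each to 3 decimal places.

σ ≈ 0.440, CV ≈ 0.462

If T ~ Lognormal(μ,σ) then ln T ~ Normal(μ,σ), so the p-quantile of ln T is μ + z_p·σ.
ln(76.5) = 4.337 and ln(169) = 5.13; z_{0.21} = -0.8064, z_{0.84} = 0.9945.
σ = (5.13 − 4.337)/(0.9945 − (-0.8064)) = 0.440.
μ = 4.337 − (-0.8064)·0.440 = 4.692.
CV = √(exp(σ²)−1) = √(exp(0.1937)−1) = 0.462.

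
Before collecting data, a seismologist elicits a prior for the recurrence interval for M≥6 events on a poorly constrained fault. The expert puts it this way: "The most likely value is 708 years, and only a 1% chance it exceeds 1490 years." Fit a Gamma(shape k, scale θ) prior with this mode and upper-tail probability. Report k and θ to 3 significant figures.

Gamma(k,θ) with k>1 has mode (k−1)θ, so θ = 708/(k−1).
Need P(X < 1490) = 0.99 with θ tied to k this way. Start at k = 2, θ = 708: P(X<1490) ≈ 0.622.
Too low — raise k to concentrate. Iterating converges to k ≈ 9.78.
Then θ = 708/(9.78−1) ≈ 80.6.

k ≈ 9.78, θ ≈ 80.6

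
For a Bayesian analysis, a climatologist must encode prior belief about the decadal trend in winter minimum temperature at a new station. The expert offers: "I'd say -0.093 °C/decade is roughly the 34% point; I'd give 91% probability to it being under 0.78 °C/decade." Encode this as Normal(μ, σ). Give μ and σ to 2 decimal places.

The p-quantile of Normal(μ,σ) is μ + z_p·σ, with z_{0.34} = -0.4125 and z_{0.91} = 1.341.
Eliminate σ: μ = (z₂·x₁ − z₁·x₂)/(z₂ − z₁) = (1.341·-0.093 − (-0.4125)·0.78)/1.753 = 0.11.
Then σ = (x₂ − x₁)/(z₂ − z₁) = (0.78 − -0.093)/1.753 = 0.50.

μ = 0.11, σ = 0.50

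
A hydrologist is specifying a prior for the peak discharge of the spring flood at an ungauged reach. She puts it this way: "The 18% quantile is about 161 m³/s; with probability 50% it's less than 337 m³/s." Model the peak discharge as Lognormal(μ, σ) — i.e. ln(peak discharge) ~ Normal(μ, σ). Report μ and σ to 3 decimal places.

μ ≈ 5.820, σ ≈ 0.807

If T ~ Lognormal(μ,σ) then ln T ~ Normal(μ,σ), so the p-quantile of ln T is μ + z_p·σ.
ln(161) = 5.081 and ln(337) = 5.82; z_{0.18} = -0.9154, z_{0.5} = 0.
σ = (5.82 − 5.081)/(0 − (-0.9154)) = 0.807.
μ = 5.081 − (-0.9154)·0.807 = 5.820.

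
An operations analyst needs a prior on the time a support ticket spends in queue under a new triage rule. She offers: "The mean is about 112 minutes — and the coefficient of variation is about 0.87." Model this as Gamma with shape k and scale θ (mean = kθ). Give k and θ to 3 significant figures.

k ≈ 1.32, θ ≈ 84.8

For Gamma(k, scale θ): mean = kθ, variance = kθ², so CV = 1/√k.
CV = 0.87, hence k = 1/CV² = 1.32.
Then θ = mean/k = 112/1.32 = 84.8.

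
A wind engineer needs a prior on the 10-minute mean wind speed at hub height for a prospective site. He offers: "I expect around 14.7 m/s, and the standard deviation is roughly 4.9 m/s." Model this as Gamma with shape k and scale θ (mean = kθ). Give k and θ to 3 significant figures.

For Gamma(k, scale θ): mean = kθ, variance = kθ², so CV = 1/√k.
CV = SD/mean = 4.9/14.7 = 0.3333, hence k = 1/CV² = 9.
Then θ = mean/k = 14.7/9 = 1.63.

k ≈ 9, θ ≈ 1.63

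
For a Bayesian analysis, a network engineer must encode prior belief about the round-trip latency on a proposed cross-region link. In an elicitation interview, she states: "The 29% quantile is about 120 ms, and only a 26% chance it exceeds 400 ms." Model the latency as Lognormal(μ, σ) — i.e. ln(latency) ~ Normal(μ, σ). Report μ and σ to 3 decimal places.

μ ≈ 5.344, σ ≈ 1.006

If T ~ Lognormal(μ,σ) then ln T ~ Normal(μ,σ), so the p-quantile of ln T is μ + z_p·σ.
ln(120) = 4.787 and ln(400) = 5.991; z_{0.29} = -0.5534, z_{0.74} = 0.6433.
σ = (5.991 − 4.787)/(0.6433 − (-0.5534)) = 1.006.
μ = 4.787 − (-0.5534)·1.006 = 5.344.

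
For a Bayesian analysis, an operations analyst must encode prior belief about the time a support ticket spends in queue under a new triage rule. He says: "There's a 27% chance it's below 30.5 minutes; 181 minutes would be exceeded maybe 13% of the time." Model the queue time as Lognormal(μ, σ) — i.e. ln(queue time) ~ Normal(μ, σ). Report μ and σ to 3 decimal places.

μ ≈ 4.045, σ ≈ 1.024

If T ~ Lognormal(μ,σ) then ln T ~ Normal(μ,σ), so the p-quantile of ln T is μ + z_p·σ.
ln(30.5) = 3.418 and ln(181) = 5.198; z_{0.27} = -0.6128, z_{0.87} = 1.126.
σ = (5.198 − 3.418)/(1.126 − (-0.6128)) = 1.024.
μ = 3.418 − (-0.6128)·1.024 = 4.045.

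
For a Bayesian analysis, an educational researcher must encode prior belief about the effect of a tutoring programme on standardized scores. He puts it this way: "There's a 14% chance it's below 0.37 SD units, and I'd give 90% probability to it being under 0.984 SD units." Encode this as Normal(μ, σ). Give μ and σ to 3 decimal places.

For Normal(μ,σ), the p-quantile is μ + z_p·σ. Here z_{0.14} = -1.08, z_{0.9} = 1.282.
So 0.37 = μ − 1.08σ and 0.984 = μ + 1.282σ.
Subtracting: σ = (0.984 − 0.37)/(1.282 − (-1.08)) = 0.260.
Then μ = 0.37 − (-1.08)·0.260 = 0.651.

μ = 0.651, σ = 0.260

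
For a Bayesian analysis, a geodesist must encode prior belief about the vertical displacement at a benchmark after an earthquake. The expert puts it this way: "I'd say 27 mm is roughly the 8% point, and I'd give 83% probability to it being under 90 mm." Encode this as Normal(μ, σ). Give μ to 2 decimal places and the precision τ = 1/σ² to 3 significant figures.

The p-quantile of Normal(μ,σ) is μ + z_p·σ, with z_{0.08} = -1.405 and z_{0.83} = 0.9542.
Eliminate σ: μ = (z₂·x₁ − z₁·x₂)/(z₂ − z₁) = (0.9542·27 − (-1.405)·90)/2.359 = 64.52.
Then σ = (x₂ − x₁)/(z₂ − z₁) = (90 − 27)/2.359 = 26.70.
Precision τ = 1/σ² = 1/26.7² = 0.0014.

μ = 64.52, τ = 0.0014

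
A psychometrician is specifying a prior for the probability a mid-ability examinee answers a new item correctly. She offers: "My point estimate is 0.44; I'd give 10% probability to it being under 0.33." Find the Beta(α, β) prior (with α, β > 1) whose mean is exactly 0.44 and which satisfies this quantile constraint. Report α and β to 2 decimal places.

α ≈ 14.34, β ≈ 18.25

With mean 0.44 fixed, write α = 0.44s, β = 0.56s where s = α+β.
Need P(θ < 0.33) = 0.1 under Beta(0.44s, 0.56s). Normal approximation: (q−m)/√(m(1−m)/s) ≈ z_{0.1} = -1.28, so s ≈ 0.44·0.56·(-1.28)²/(0.33−0.44)² = 33.4.
At s = 33.4: P(θ<0.33) ≈ 0.097. Adjusting to match 0.1 gives s ≈ 32.60.
So α = 0.44·32.60 ≈ 14.34, β = 0.56·32.60 ≈ 18.25.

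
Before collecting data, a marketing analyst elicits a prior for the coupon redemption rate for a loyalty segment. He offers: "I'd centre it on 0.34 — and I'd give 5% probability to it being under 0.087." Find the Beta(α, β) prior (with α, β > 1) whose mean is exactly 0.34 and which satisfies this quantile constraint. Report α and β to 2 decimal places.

α ≈ 2.21, β ≈ 4.28

With mean 0.34 fixed, write α = 0.34s, β = 0.66s where s = α+β.
Need P(θ < 0.087) = 0.05 under Beta(0.34s, 0.66s). Normal approximation: (q−m)/√(m(1−m)/s) ≈ z_{0.05} = -1.64, so s ≈ 0.34·0.66·(-1.64)²/(0.087−0.34)² = 9.5.
At s = 9.5: P(θ<0.087) ≈ 0.020. Adjusting to match 0.05 gives s ≈ 6.49.
So α = 0.34·6.49 ≈ 2.21, β = 0.66·6.49 ≈ 4.28.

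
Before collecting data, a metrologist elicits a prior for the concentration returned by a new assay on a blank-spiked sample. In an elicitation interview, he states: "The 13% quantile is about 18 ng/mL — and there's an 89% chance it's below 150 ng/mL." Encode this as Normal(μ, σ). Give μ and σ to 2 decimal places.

The p-quantile of Normal(μ,σ) is μ + z_p·σ, with z_{0.13} = -1.126 and z_{0.89} = 1.227.
Eliminate σ: μ = (z₂·x₁ − z₁·x₂)/(z₂ − z₁) = (1.227·18 − (-1.126)·150)/2.353 = 81.19.
Then σ = (x₂ − x₁)/(z₂ − z₁) = (150 − 18)/2.353 = 56.10.

μ = 81.19, σ = 56.10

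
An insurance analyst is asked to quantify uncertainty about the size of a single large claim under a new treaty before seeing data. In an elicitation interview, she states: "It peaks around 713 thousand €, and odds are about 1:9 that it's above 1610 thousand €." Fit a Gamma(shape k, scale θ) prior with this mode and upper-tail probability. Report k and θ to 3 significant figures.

k ≈ 3.9, θ ≈ 246

Gamma(k,θ) with k>1 has mode (k−1)θ, so θ = 713/(k−1).
Need P(X < 1610) = 0.9 with θ tied to k this way. Start at k = 2, θ = 713: P(X<1610) ≈ 0.659.
Too low — raise k to concentrate. Iterating converges to k ≈ 3.9.
Then θ = 713/(3.9−1) ≈ 246.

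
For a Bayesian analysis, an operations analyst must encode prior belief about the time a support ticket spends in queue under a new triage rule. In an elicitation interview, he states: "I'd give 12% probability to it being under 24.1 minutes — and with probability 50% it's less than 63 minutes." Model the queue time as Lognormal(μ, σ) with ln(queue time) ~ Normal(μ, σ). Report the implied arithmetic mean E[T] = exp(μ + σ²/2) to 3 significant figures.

If T ~ Lognormal(μ,σ) then ln T ~ Normal(μ,σ), so the p-quantile of ln T is μ + z_p·σ.
ln(24.1) = 3.182 and ln(63) = 4.143; z_{0.12} = -1.175, z_{0.5} = 0.
σ = (4.143 − 3.182)/(0 − (-1.175)) = 0.818.
μ = 3.182 − (-1.175)·0.818 = 4.143.
E[T] = exp(μ + σ²/2) = exp(4.143 + 0.3344) = 88 minutes.

E[T] ≈ 88 minutes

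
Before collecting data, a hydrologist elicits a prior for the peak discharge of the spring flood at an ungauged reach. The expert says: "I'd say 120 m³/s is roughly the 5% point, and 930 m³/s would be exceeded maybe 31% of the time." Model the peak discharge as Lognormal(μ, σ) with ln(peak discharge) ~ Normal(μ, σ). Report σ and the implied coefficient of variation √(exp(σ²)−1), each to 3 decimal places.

If T ~ Lognormal(μ,σ) then ln T ~ Normal(μ,σ), so the p-quantile of ln T is μ + z_p·σ.
ln(120) = 4.787 and ln(930) = 6.835; z_{0.05} = -1.645, z_{0.69} = 0.4959.
σ = (6.835 − 4.787)/(0.4959 − (-1.645)) = 0.957.
μ = 4.787 − (-1.645)·0.957 = 6.361.
CV = √(exp(σ²)−1) = √(exp(0.9150)−1) = 1.223.

σ ≈ 0.957, CV ≈ 1.223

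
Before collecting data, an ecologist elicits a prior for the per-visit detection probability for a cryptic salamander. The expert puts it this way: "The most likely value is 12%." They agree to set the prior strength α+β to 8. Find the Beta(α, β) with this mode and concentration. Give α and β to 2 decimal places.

α = 1.72, β = 6.28

For α,β > 1 the Beta mode is (α−1)/(α+β−2). With α+β = 8, the mode is (α−1)/6.
Set (α−1)/6 = 0.12 → α = 1 + 0.12·6 = 1.72.
β = 8 − α = 6.28.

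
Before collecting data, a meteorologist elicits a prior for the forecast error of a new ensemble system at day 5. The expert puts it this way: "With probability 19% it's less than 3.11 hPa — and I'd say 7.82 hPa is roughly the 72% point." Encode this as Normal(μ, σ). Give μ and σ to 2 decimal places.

μ = 5.94, σ = 3.22

For Normal(μ,σ), the p-quantile is μ + z_p·σ. Here z_{0.19} = -0.8779, z_{0.72} = 0.5828.
So 3.11 = μ − 0.8779σ and 7.82 = μ + 0.5828σ.
Subtracting: σ = (7.82 − 3.11)/(0.5828 − (-0.8779)) = 3.22.
Then μ = 3.11 − (-0.8779)·3.22 = 5.94.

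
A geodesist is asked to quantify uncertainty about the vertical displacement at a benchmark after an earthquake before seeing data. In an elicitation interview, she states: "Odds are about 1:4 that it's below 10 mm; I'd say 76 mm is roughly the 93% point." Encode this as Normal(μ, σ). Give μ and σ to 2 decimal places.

For Normal(μ,σ), the p-quantile is μ + z_p·σ. Here z_{0.2} = -0.8416, z_{0.93} = 1.476.
So 10 = μ − 0.8416σ and 76 = μ + 1.476σ.
Subtracting: σ = (76 − 10)/(1.476 − (-0.8416)) = 28.48.
Then μ = 10 − (-0.8416)·28.48 = 33.97.

μ = 33.97, σ = 28.48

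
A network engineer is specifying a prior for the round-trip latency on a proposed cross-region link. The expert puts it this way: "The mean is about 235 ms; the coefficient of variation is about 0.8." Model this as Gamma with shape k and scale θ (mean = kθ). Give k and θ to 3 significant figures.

For Gamma(k, scale θ): mean = kθ, variance = kθ², so CV = 1/√k.
CV = 0.8, hence k = 1/CV² = 1.56.
Then θ = mean/k = 235/1.56 = 150.

k ≈ 1.56, θ ≈ 150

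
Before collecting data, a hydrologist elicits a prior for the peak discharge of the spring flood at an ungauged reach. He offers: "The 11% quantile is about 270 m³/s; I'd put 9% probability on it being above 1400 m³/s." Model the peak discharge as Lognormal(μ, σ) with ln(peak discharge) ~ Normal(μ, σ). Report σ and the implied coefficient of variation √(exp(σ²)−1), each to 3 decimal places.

σ ≈ 0.641, CV ≈ 0.713

If T ~ Lognormal(μ,σ) then ln T ~ Normal(μ,σ), so the p-quantile of ln T is μ + z_p·σ.
ln(270) = 5.598 and ln(1400) = 7.244; z_{0.11} = -1.227, z_{0.91} = 1.341.
σ = (7.244 − 5.598)/(1.341 − (-1.227)) = 0.641.
μ = 5.598 − (-1.227)·0.641 = 6.385.
CV = √(exp(σ²)−1) = √(exp(0.4110)−1) = 0.713.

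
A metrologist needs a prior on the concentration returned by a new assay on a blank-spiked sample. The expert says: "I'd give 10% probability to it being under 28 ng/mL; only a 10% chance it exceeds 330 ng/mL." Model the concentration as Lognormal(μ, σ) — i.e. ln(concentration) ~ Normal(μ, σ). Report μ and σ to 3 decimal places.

If T ~ Lognormal(μ,σ) then ln T ~ Normal(μ,σ), so the p-quantile of ln T is μ + z_p·σ.
ln(28) = 3.332 and ln(330) = 5.799; z_{0.1} = -1.282, z_{0.9} = 1.282.
σ = (5.799 − 3.332)/(1.282 − (-1.282)) = 0.962.
μ = 3.332 − (-1.282)·0.962 = 4.566.

μ ≈ 4.566, σ ≈ 0.962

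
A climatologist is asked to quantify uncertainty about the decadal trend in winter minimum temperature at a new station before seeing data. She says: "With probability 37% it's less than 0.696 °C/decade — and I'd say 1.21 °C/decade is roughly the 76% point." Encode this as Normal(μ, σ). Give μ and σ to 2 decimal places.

μ = 0.86, σ = 0.50

The p-quantile of Normal(μ,σ) is μ + z_p·σ, with z_{0.37} = -0.3319 and z_{0.76} = 0.7063.
Eliminate σ: μ = (z₂·x₁ − z₁·x₂)/(z₂ − z₁) = (0.7063·0.696 − (-0.3319)·1.21)/1.038 = 0.86.
Then σ = (x₂ − x₁)/(z₂ − z₁) = (1.21 − 0.696)/1.038 = 0.50.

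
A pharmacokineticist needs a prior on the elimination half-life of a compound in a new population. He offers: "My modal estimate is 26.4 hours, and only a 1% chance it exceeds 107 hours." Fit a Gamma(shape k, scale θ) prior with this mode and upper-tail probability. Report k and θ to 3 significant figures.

Gamma(k,θ) with k>1 has mode (k−1)θ, so θ = 26.4/(k−1).
Need P(X < 107) = 0.99 with θ tied to k this way. Start at k = 2, θ = 26.4: P(X<107) ≈ 0.912.
Too low — raise k to concentrate. Iterating converges to k ≈ 3.13.
Then θ = 26.4/(3.13−1) ≈ 12.4.

k ≈ 3.13, θ ≈ 12.4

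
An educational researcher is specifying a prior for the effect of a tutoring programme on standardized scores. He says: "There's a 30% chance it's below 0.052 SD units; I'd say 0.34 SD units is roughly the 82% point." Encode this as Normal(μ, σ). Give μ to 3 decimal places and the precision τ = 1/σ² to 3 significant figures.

The p-quantile of Normal(μ,σ) is μ + z_p·σ, with z_{0.3} = -0.5244 and z_{0.82} = 0.9154.
Eliminate σ: μ = (z₂·x₁ − z₁·x₂)/(z₂ − z₁) = (0.9154·0.052 − (-0.5244)·0.34)/1.44 = 0.157.
Then σ = (x₂ − x₁)/(z₂ − z₁) = (0.34 − 0.052)/1.44 = 0.200.
Precision τ = 1/σ² = 1/0.2² = 25.

μ = 0.157, τ = 25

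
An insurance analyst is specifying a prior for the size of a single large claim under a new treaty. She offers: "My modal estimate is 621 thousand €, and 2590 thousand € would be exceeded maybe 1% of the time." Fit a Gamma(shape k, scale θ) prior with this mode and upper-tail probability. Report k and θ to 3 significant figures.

k ≈ 3.03, θ ≈ 307

Gamma(k,θ) with k>1 has mode (k−1)θ, so θ = 621/(k−1).
Need P(X < 2590) = 0.99 with θ tied to k this way. Start at k = 2, θ = 621: P(X<2590) ≈ 0.920.
Too low — raise k to concentrate. Iterating converges to k ≈ 3.03.
Then θ = 621/(3.03−1) ≈ 307.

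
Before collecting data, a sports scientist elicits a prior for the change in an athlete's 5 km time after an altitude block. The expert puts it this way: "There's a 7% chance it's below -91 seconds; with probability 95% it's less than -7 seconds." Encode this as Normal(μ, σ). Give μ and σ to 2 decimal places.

For Normal(μ,σ), the p-quantile is μ + z_p·σ. Here z_{0.07} = -1.476, z_{0.95} = 1.645.
So -91 = μ − 1.476σ and -7 = μ + 1.645σ.
Subtracting: σ = (-7 − -91)/(1.645 − (-1.476)) = 26.92.
Then μ = -91 − (-1.476)·26.92 = -51.28.

μ = -51.28, σ = 26.92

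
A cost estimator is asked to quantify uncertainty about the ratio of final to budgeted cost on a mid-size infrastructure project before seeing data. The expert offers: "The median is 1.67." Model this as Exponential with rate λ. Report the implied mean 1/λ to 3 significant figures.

mean ≈ 2.41

Exponential median = ln 2 / λ, so λ = ln 2 / 1.67 = 0.415.
Mean = 1/λ = 2.41.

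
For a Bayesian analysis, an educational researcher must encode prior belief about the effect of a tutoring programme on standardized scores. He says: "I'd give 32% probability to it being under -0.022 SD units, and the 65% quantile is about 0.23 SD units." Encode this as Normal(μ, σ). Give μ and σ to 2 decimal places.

The p-quantile of Normal(μ,σ) is μ + z_p·σ, with z_{0.32} = -0.4677 and z_{0.65} = 0.3853.
Eliminate σ: μ = (z₂·x₁ − z₁·x₂)/(z₂ − z₁) = (0.3853·-0.022 − (-0.4677)·0.23)/0.853 = 0.12.
Then σ = (x₂ − x₁)/(z₂ − z₁) = (0.23 − -0.022)/0.853 = 0.30.

μ = 0.12, σ = 0.30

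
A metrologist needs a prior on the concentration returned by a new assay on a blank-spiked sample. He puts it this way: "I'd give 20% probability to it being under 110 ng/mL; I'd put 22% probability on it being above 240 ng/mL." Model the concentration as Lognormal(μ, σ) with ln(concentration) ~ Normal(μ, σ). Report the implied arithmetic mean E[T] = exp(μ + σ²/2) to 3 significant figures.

If T ~ Lognormal(μ,σ) then ln T ~ Normal(μ,σ), so the p-quantile of ln T is μ + z_p·σ.
ln(110) = 4.7 and ln(240) = 5.481; z_{0.2} = -0.8416, z_{0.78} = 0.7722.
σ = (5.481 − 4.7)/(0.7722 − (-0.8416)) = 0.483.
μ = 4.7 − (-0.8416)·0.483 = 5.107.
E[T] = exp(μ + σ²/2) = exp(5.107 + 0.1168) = 186 ng/mL.

E[T] ≈ 186 ng/mL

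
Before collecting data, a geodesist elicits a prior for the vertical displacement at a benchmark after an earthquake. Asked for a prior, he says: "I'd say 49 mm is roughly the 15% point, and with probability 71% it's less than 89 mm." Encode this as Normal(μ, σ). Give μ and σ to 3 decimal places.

μ = 75.077, σ = 25.160

The p-quantile of Normal(μ,σ) is μ + z_p·σ, with z_{0.15} = -1.036 and z_{0.71} = 0.5534.
Eliminate σ: μ = (z₂·x₁ − z₁·x₂)/(z₂ − z₁) = (0.5534·49 − (-1.036)·89)/1.59 = 75.077.
Then σ = (x₂ − x₁)/(z₂ − z₁) = (89 − 49)/1.59 = 25.160.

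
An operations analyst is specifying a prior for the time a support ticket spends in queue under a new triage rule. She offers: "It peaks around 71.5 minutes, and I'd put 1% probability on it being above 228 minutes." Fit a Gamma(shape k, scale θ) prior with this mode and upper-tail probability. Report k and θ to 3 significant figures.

Gamma(k,θ) with k>1 has mode (k−1)θ, so θ = 71.5/(k−1).
Need P(X < 228) = 0.99 with θ tied to k this way. Start at k = 2, θ = 71.5: P(X<228) ≈ 0.827.
Too low — raise k to concentrate. Iterating converges to k ≈ 4.3.
Then θ = 71.5/(4.3−1) ≈ 21.7.

k ≈ 4.3, θ ≈ 21.7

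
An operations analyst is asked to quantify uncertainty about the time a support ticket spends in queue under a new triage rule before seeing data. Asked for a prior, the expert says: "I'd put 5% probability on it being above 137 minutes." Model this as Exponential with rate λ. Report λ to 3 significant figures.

P(T > 137.0) = e^(−λ·137.0) = 0.05, so λ = −ln(0.05)/137.0 = 0.0219.

λ ≈ 0.0219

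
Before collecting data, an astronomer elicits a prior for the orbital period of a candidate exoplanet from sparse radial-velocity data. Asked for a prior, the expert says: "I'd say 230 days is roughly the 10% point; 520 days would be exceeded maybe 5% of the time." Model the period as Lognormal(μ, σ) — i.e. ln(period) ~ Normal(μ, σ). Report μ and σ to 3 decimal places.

If T ~ Lognormal(μ,σ) then ln T ~ Normal(μ,σ), so the p-quantile of ln T is μ + z_p·σ.
ln(230) = 5.438 and ln(520) = 6.254; z_{0.1} = -1.282, z_{0.95} = 1.645.
σ = (6.254 − 5.438)/(1.645 − (-1.282)) = 0.279.
μ = 5.438 − (-1.282)·0.279 = 5.795.

μ ≈ 5.795, σ ≈ 0.279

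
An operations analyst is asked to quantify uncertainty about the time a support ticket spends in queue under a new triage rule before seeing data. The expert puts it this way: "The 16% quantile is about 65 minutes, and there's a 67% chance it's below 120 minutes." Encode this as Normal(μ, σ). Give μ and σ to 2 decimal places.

The p-quantile of Normal(μ,σ) is μ + z_p·σ, with z_{0.16} = -0.9945 and z_{0.67} = 0.4399.
Eliminate σ: μ = (z₂·x₁ − z₁·x₂)/(z₂ − z₁) = (0.4399·65 − (-0.9945)·120)/1.434 = 103.13.
Then σ = (x₂ − x₁)/(z₂ − z₁) = (120 − 65)/1.434 = 38.34.

μ = 103.13, σ = 38.34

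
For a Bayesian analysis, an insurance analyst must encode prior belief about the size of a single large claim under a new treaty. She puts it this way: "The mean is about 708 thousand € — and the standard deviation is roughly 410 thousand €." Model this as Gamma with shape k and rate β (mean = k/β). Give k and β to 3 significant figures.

For Gamma(k, rate β): mean = k/β, variance = k/β², so CV = 1/√k.
CV = SD/mean = 410/708 = 0.5791, hence k = 1/CV² = 2.98.
Then β = k/mean = 2.98/708 = 0.00421.

k ≈ 2.98, β ≈ 0.00421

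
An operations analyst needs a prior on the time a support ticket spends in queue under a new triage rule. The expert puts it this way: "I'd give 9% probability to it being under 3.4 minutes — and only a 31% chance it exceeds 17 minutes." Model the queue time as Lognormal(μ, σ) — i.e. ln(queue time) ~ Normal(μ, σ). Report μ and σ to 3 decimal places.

If T ~ Lognormal(μ,σ) then ln T ~ Normal(μ,σ), so the p-quantile of ln T is μ + z_p·σ.
ln(3.4) = 1.224 and ln(17) = 2.833; z_{0.09} = -1.341, z_{0.69} = 0.4959.
σ = (2.833 − 1.224)/(0.4959 − (-1.341)) = 0.876.
μ = 1.224 − (-1.341)·0.876 = 2.399.

μ ≈ 2.399, σ ≈ 0.876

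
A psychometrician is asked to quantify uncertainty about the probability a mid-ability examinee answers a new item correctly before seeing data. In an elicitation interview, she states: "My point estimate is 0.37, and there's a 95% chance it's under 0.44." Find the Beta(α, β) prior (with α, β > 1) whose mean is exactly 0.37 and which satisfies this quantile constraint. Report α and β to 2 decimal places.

α ≈ 48.84, β ≈ 83.17

With mean 0.37 fixed, write α = 0.37s, β = 0.63s where s = α+β.
Need P(θ < 0.44) = 0.95 under Beta(0.37s, 0.63s). Normal approximation: (q−m)/√(m(1−m)/s) ≈ z_{0.95} = 1.64, so s ≈ 0.37·0.63·(1.64)²/(0.44−0.37)² = 128.7.
At s = 128.7: P(θ<0.44) ≈ 0.948. Adjusting to match 0.95 gives s ≈ 132.01.
So α = 0.37·132.01 ≈ 48.84, β = 0.63·132.01 ≈ 83.17.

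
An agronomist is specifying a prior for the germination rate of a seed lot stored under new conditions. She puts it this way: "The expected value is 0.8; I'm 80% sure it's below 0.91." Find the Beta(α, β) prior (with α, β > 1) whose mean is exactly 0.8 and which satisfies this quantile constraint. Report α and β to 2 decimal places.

α ≈ 7.60, β ≈ 1.90

With mean 0.8 fixed, write α = 0.8s, β = 0.2s where s = α+β.
Need P(θ < 0.91) = 0.8 under Beta(0.8s, 0.2s). Normal approximation: (q−m)/√(m(1−m)/s) ≈ z_{0.8} = 0.842, so s ≈ 0.8·0.2·(0.842)²/(0.91−0.8)² = 9.4.
At s = 9.4: P(θ<0.91) ≈ 0.798. Adjusting to match 0.8 gives s ≈ 9.50.
So α = 0.8·9.50 ≈ 7.60, β = 0.2·9.50 ≈ 1.90.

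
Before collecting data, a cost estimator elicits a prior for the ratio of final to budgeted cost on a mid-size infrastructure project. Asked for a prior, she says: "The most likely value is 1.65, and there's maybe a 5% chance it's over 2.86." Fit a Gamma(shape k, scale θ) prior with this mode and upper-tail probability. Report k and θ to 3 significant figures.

Gamma(k,θ) with k>1 has mode (k−1)θ, so θ = 1.65/(k−1).
Need P(X < 2.86) = 0.95 with θ tied to k this way. Start at k = 2, θ = 1.65: P(X<2.86) ≈ 0.517.
Too low — raise k to concentrate. Iterating converges to k ≈ 10.2.
Then θ = 1.65/(10.2−1) ≈ 0.179.

k ≈ 10.2, θ ≈ 0.179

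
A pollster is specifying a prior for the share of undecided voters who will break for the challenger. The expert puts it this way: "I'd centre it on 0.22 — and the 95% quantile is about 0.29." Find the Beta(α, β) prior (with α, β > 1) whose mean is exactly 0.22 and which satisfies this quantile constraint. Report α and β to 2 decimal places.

With mean 0.22 fixed, write α = 0.22s, β = 0.78s where s = α+β.
Need P(θ < 0.29) = 0.95 under Beta(0.22s, 0.78s). Normal approximation: (q−m)/√(m(1−m)/s) ≈ z_{0.95} = 1.64, so s ≈ 0.22·0.78·(1.64)²/(0.29−0.22)² = 94.7.
At s = 94.7: P(θ<0.29) ≈ 0.943. Adjusting to match 0.95 gives s ≈ 102.49.
So α = 0.22·102.49 ≈ 22.55, β = 0.78·102.49 ≈ 79.94.

α ≈ 22.55, β ≈ 79.94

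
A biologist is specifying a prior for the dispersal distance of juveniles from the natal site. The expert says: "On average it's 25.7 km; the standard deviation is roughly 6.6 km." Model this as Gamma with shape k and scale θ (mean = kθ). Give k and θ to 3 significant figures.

k ≈ 15.2, θ ≈ 1.69

For Gamma(k, scale θ): mean = kθ, variance = kθ², so CV = 1/√k.
CV = SD/mean = 6.6/25.7 = 0.2568, hence k = 1/CV² = 15.2.
Then θ = mean/k = 25.7/15.2 = 1.69.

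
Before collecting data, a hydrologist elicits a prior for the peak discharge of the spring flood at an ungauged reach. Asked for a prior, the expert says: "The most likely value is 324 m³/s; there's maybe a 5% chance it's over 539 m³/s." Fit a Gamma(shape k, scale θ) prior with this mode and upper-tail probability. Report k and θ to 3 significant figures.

k ≈ 11.8, θ ≈ 30

Gamma(k,θ) with k>1 has mode (k−1)θ, so θ = 324/(k−1).
Need P(X < 539) = 0.95 with θ tied to k this way. Start at k = 2, θ = 324: P(X<539) ≈ 0.495.
Too low — raise k to concentrate. Iterating converges to k ≈ 11.8.
Then θ = 324/(11.8−1) ≈ 30.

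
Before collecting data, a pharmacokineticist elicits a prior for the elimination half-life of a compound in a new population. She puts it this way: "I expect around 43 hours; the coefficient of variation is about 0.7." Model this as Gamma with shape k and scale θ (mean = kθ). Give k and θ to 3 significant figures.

For Gamma(k, scale θ): mean = kθ, variance = kθ², so CV = 1/√k.
CV = 0.7, hence k = 1/CV² = 2.04.
Then θ = mean/k = 43/2.04 = 21.1.

k ≈ 2.04, θ ≈ 21.1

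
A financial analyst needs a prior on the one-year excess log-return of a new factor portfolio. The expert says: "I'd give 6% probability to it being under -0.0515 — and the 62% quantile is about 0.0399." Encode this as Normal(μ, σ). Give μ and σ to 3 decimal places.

The p-quantile of Normal(μ,σ) is μ + z_p·σ, with z_{0.06} = -1.555 and z_{0.62} = 0.3055.
Eliminate σ: μ = (z₂·x₁ − z₁·x₂)/(z₂ − z₁) = (0.3055·-0.0515 − (-1.555)·0.0399)/1.86 = 0.025.
Then σ = (x₂ − x₁)/(z₂ − z₁) = (0.0399 − -0.0515)/1.86 = 0.049.

μ = 0.025, σ = 0.049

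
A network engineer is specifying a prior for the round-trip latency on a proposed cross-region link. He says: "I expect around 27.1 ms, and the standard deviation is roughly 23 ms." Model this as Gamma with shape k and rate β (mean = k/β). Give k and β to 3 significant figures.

k ≈ 1.39, β ≈ 0.0512

For Gamma(k, rate β): mean = k/β, variance = k/β², so CV = 1/√k.
CV = SD/mean = 23/27.1 = 0.8487, hence k = 1/CV² = 1.39.
Then β = k/mean = 1.39/27.1 = 0.0512.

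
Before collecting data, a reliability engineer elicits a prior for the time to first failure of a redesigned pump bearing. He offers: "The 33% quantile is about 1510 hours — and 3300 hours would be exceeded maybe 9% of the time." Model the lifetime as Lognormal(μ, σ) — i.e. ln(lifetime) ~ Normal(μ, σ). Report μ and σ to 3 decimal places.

If T ~ Lognormal(μ,σ) then ln T ~ Normal(μ,σ), so the p-quantile of ln T is μ + z_p·σ.
ln(1510) = 7.32 and ln(3300) = 8.102; z_{0.33} = -0.4399, z_{0.91} = 1.341.
σ = (8.102 − 7.32)/(1.341 − (-0.4399)) = 0.439.
μ = 7.32 − (-0.4399)·0.439 = 7.513.

μ ≈ 7.513, σ ≈ 0.439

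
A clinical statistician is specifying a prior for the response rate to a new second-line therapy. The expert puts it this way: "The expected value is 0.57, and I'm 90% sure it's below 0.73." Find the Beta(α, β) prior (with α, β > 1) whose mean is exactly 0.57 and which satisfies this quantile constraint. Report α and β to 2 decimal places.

With mean 0.57 fixed, write α = 0.57s, β = 0.43s where s = α+β.
Need P(θ < 0.73) = 0.9 under Beta(0.57s, 0.43s). Normal approximation: (q−m)/√(m(1−m)/s) ≈ z_{0.9} = 1.28, so s ≈ 0.57·0.43·(1.28)²/(0.73−0.57)² = 15.7.
At s = 15.7: P(θ<0.73) ≈ 0.906. Adjusting to match 0.9 gives s ≈ 14.92.
So α = 0.57·14.92 ≈ 8.51, β = 0.43·14.92 ≈ 6.42.

α ≈ 8.51, β ≈ 6.42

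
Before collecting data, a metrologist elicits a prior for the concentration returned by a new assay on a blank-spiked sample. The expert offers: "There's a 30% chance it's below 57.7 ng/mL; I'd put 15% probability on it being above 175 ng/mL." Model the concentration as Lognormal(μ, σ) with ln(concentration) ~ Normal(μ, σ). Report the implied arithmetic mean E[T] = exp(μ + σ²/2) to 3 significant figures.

E[T] ≈ 108 ng/mL

If T ~ Lognormal(μ,σ) then ln T ~ Normal(μ,σ), so the p-quantile of ln T is μ + z_p·σ.
ln(57.7) = 4.055 and ln(175) = 5.165; z_{0.3} = -0.5244, z_{0.85} = 1.036.
σ = (5.165 − 4.055)/(1.036 − (-0.5244)) = 0.711.
μ = 4.055 − (-0.5244)·0.711 = 4.428.
E[T] = exp(μ + σ²/2) = exp(4.428 + 0.2527) = 108 ng/mL.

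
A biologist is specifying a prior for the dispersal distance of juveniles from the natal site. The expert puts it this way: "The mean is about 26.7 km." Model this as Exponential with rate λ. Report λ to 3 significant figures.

λ ≈ 0.0375

Exponential mean = 1/λ, so λ = 1/26.7 = 0.0375.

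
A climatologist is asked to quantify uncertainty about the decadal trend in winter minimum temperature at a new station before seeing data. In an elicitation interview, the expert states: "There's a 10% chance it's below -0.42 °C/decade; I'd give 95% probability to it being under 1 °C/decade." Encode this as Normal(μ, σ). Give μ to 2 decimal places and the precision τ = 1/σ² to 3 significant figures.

The p-quantile of Normal(μ,σ) is μ + z_p·σ, with z_{0.1} = -1.282 and z_{0.95} = 1.645.
Eliminate σ: μ = (z₂·x₁ − z₁·x₂)/(z₂ − z₁) = (1.645·-0.42 − (-1.282)·1)/2.926 = 0.20.
Then σ = (x₂ − x₁)/(z₂ − z₁) = (1 − -0.42)/2.926 = 0.49.
Precision τ = 1/σ² = 1/0.4852² = 4.25.

μ = 0.20, τ = 4.25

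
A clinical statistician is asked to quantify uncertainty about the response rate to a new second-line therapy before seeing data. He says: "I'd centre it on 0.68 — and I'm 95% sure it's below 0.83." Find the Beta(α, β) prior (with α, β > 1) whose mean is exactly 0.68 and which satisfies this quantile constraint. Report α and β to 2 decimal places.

α ≈ 15.04, β ≈ 7.08

With mean 0.68 fixed, write α = 0.68s, β = 0.32s where s = α+β.
Need P(θ < 0.83) = 0.95 under Beta(0.68s, 0.32s). Normal approximation: (q−m)/√(m(1−m)/s) ≈ z_{0.95} = 1.64, so s ≈ 0.68·0.32·(1.64)²/(0.83−0.68)² = 26.2.
At s = 26.2: P(θ<0.83) ≈ 0.964. Adjusting to match 0.95 gives s ≈ 22.12.
So α = 0.68·22.12 ≈ 15.04, β = 0.32·22.12 ≈ 7.08.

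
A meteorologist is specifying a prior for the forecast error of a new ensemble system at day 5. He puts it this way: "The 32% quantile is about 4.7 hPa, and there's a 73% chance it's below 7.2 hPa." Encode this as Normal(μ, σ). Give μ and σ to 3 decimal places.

For Normal(μ,σ), the p-quantile is μ + z_p·σ. Here z_{0.32} = -0.4677, z_{0.73} = 0.6128.
So 4.7 = μ − 0.4677σ and 7.2 = μ + 0.6128σ.
Subtracting: σ = (7.2 − 4.7)/(0.6128 − (-0.4677)) = 2.314.
Then μ = 4.7 − (-0.4677)·2.314 = 5.782.

μ = 5.782, σ = 2.314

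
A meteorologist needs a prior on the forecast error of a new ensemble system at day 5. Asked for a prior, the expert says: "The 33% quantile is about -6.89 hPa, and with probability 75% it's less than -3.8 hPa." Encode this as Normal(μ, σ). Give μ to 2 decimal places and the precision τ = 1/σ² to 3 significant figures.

μ = -5.67, τ = 0.13

The p-quantile of Normal(μ,σ) is μ + z_p·σ, with z_{0.33} = -0.4399 and z_{0.75} = 0.6745.
Eliminate σ: μ = (z₂·x₁ − z₁·x₂)/(z₂ − z₁) = (0.6745·-6.89 − (-0.4399)·-3.8)/1.114 = -5.67.
Then σ = (x₂ − x₁)/(z₂ − z₁) = (-3.8 − -6.89)/1.114 = 2.77.
Precision τ = 1/σ² = 1/2.773² = 0.13.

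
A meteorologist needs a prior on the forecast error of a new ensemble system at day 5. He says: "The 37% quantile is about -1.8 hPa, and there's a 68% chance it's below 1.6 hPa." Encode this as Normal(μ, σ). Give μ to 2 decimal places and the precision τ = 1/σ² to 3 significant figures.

The p-quantile of Normal(μ,σ) is μ + z_p·σ, with z_{0.37} = -0.3319 and z_{0.68} = 0.4677.
Eliminate σ: μ = (z₂·x₁ − z₁·x₂)/(z₂ − z₁) = (0.4677·-1.8 − (-0.3319)·1.6)/0.7996 = -0.39.
Then σ = (x₂ − x₁)/(z₂ − z₁) = (1.6 − -1.8)/0.7996 = 4.25.
Precision τ = 1/σ² = 1/4.252² = 0.0553.

μ = -0.39, τ = 0.0553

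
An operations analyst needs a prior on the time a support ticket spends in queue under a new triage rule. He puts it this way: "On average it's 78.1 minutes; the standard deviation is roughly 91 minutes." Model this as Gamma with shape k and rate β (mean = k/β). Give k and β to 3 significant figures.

k ≈ 0.737, β ≈ 0.00943

For Gamma(k, rate β): mean = k/β, variance = k/β², so CV = 1/√k.
CV = SD/mean = 91/78.1 = 1.165, hence k = 1/CV² = 0.737.
Then β = k/mean = 0.737/78.1 = 0.00943.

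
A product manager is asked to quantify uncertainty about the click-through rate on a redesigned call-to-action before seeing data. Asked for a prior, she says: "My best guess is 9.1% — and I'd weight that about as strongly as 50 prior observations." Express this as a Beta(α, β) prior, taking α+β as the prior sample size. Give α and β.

Under the effective-sample-size interpretation, Beta(α, β) has prior mean α/(α+β) and prior sample size α+β.
So α+β = 50 and α/(α+β) = 0.091, giving α = 0.091·50 = 4.55 and β = 50 − 4.55 = 45.45.

α = 4.55, β = 45.45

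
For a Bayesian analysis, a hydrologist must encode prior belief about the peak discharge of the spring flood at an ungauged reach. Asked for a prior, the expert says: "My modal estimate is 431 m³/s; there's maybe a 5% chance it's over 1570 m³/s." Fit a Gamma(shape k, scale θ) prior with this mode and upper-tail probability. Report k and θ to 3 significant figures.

k ≈ 2.53, θ ≈ 281

Gamma(k,θ) with k>1 has mode (k−1)θ, so θ = 431/(k−1).
Need P(X < 1570) = 0.95 with θ tied to k this way. Start at k = 2, θ = 431: P(X<1570) ≈ 0.878.
Too low — raise k to concentrate. Iterating converges to k ≈ 2.53.
Then θ = 431/(2.53−1) ≈ 281.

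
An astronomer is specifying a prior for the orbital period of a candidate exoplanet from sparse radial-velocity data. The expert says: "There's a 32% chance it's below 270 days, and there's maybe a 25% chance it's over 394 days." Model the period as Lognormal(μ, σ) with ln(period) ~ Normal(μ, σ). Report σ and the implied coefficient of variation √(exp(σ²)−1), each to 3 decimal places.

σ ≈ 0.331, CV ≈ 0.340

If T ~ Lognormal(μ,σ) then ln T ~ Normal(μ,σ), so the p-quantile of ln T is μ + z_p·σ.
ln(270) = 5.598 and ln(394) = 5.976; z_{0.32} = -0.4677, z_{0.75} = 0.6745.
σ = (5.976 − 5.598)/(0.6745 − (-0.4677)) = 0.331.
μ = 5.598 − (-0.4677)·0.331 = 5.753.
CV = √(exp(σ²)−1) = √(exp(0.1095)−1) = 0.340.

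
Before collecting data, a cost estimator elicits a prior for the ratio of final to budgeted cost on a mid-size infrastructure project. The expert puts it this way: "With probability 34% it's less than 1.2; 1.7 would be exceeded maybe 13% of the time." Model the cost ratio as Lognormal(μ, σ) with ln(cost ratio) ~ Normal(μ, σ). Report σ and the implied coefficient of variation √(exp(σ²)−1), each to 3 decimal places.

If T ~ Lognormal(μ,σ) then ln T ~ Normal(μ,σ), so the p-quantile of ln T is μ + z_p·σ.
ln(1.2) = 0.1823 and ln(1.7) = 0.5306; z_{0.34} = -0.4125, z_{0.87} = 1.126.
σ = (0.5306 − 0.1823)/(1.126 − (-0.4125)) = 0.226.
μ = 0.1823 − (-0.4125)·0.226 = 0.276.
CV = √(exp(σ²)−1) = √(exp(0.0512)−1) = 0.229.

σ ≈ 0.226, CV ≈ 0.229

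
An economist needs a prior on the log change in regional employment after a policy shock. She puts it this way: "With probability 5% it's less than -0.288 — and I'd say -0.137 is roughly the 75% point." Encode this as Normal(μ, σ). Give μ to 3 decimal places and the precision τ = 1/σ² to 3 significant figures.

The p-quantile of Normal(μ,σ) is μ + z_p·σ, with z_{0.05} = -1.645 and z_{0.75} = 0.6745.
Eliminate σ: μ = (z₂·x₁ − z₁·x₂)/(z₂ − z₁) = (0.6745·-0.288 − (-1.645)·-0.137)/2.319 = -0.181.
Then σ = (x₂ − x₁)/(z₂ − z₁) = (-0.137 − -0.288)/2.319 = 0.065.
Precision τ = 1/σ² = 1/0.0651² = 236.

μ = -0.181, τ = 236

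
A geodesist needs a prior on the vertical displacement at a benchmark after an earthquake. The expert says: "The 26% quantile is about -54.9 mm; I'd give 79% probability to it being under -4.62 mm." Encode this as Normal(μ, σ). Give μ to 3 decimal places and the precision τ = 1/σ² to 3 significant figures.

The p-quantile of Normal(μ,σ) is μ + z_p·σ, with z_{0.26} = -0.6433 and z_{0.79} = 0.8064.
Eliminate σ: μ = (z₂·x₁ − z₁·x₂)/(z₂ − z₁) = (0.8064·-54.9 − (-0.6433)·-4.62)/1.45 = -32.588.
Then σ = (x₂ − x₁)/(z₂ − z₁) = (-4.62 − -54.9)/1.45 = 34.681.
Precision τ = 1/σ² = 1/34.68² = 0.000831.

μ = -32.588, τ = 0.000831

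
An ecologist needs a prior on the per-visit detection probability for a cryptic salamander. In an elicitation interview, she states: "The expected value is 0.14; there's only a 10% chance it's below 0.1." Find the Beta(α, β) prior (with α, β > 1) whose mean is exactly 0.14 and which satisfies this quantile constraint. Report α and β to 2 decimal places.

α ≈ 15.95, β ≈ 97.97

With mean 0.14 fixed, write α = 0.14s, β = 0.86s where s = α+β.
Need P(θ < 0.1) = 0.1 under Beta(0.14s, 0.86s). Normal approximation: (q−m)/√(m(1−m)/s) ≈ z_{0.1} = -1.28, so s ≈ 0.14·0.86·(-1.28)²/(0.1−0.14)² = 123.6.
At s = 123.6: P(θ<0.1) ≈ 0.090. Adjusting to match 0.1 gives s ≈ 113.92.
So α = 0.14·113.92 ≈ 15.95, β = 0.86·113.92 ≈ 97.97.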